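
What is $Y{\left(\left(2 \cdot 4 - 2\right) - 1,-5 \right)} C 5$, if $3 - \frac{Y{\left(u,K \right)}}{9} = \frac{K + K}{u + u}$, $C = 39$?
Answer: $7020$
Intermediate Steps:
$Y{\left(u,K \right)} = 27 - \frac{9 K}{u}$ ($Y{\left(u,K \right)} = 27 - 9 \frac{K + K}{u + u} = 27 - 9 \frac{2 K}{2 u} = 27 - 9 \cdot 2 K \frac{1}{2 u} = 27 - 9 \frac{K}{u} = 27 - \frac{9 K}{u}$)
$Y{\left(\left(2 \cdot 4 - 2\right) - 1,-5 \right)} C 5 = \left(27 - - \frac{45}{\left(2 \cdot 4 - 2\right) - 1}\right) 39 \cdot 5 = \left(27 - - \frac{45}{\left(8 - 2\right) - 1}\right) 39 \cdot 5 = \left(27 - - \frac{45}{6 - 1}\right) 39 \cdot 5 = \left(27 - - \frac{45}{5}\right) 39 \cdot 5 = \left(27 - \left(-45\right) \frac{1}{5}\right) 39 \cdot 5 = \left(27 + 9\right) 39 \cdot 5 = 36 \cdot 39 \cdot 5 = 1404 \cdot 5 = 7020$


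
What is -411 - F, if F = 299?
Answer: -710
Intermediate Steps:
-411 - F = -411 - 1*299 = -411 - 299 = -710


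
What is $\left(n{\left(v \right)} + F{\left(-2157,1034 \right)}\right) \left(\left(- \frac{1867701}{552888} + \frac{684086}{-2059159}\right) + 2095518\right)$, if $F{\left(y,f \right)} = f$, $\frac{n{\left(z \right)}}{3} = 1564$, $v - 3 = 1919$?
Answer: $\frac{325251813265112798087}{27106769076} \approx 1.1999 \cdot 10^{10}$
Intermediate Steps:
$v = 1922$ ($v = 3 + 1919 = 1922$)
$n{\left(z \right)} = 4692$ ($n{\left(z \right)} = 3 \cdot 1564 = 4692$)
$\left(n{\left(v \right)} + F{\left(-2157,1034 \right)}\right) \left(\left(- \frac{1867701}{552888} + \frac{684086}{-2059159}\right) + 2095518\right) = \left(4692 + 1034\right) \left(\left(- \frac{1867701}{552888} + \frac{684086}{-2059159}\right) + 2095518\right) = 5726 \left(\left(\left(-1867701\right) \frac{1}{552888} + 684086 \left(- \frac{1}{2059159}\right)\right) + 2095518\right) = 5726 \left(\left(- \frac{622567}{184296} - \frac{684086}{2059159}\right) + 2095518\right) = 5726 \left(- \frac{1408038754609}{379494767064} + 2095518\right) = 5726 \cdot \frac{795236707249664543}{379494767064} = \frac{325251813265112798087}{27106769076}$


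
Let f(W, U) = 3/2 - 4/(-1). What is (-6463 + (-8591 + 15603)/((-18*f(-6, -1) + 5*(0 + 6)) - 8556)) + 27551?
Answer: 181876988/8625 ≈ 21087.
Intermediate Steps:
f(W, U) = 11/2 (f(W, U) = 3*(1/2) - 4*(-1) = 3/2 + 4 = 11/2)
(-6463 + (-8591 + 15603)/((-18*f(-6, -1) + 5*(0 + 6)) - 8556)) + 27551 = (-6463 + (-8591 + 15603)/((-18*11/2 + 5*(0 + 6)) - 8556)) + 27551 = (-6463 + 7012/((-99 + 5*6) - 8556)) + 27551 = (-6463 + 7012/((-99 + 30) - 8556)) + 27551 = (-6463 + 7012/(-69 - 8556)) + 27551 = (-6463 + 7012/(-8625)) + 27551 = (-6463 + 7012*(-1/8625)) + 27551 = (-6463 - 7012/8625) + 27551 = -55750387/8625 + 27551 = 181876988/8625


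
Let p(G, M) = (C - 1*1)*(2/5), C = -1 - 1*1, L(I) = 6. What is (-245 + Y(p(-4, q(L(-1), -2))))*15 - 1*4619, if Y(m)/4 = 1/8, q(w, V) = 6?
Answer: -16573/2 ≈ -8286.5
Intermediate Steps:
C = -2 (C = -1 - 1 = -2)
p(G, M) = -6/5 (p(G, M) = (-2 - 1*1)*(2/5) = (-2 - 1)*(2*(⅕)) = -3*⅖ = -6/5)
Y(m) = ½ (Y(m) = 4/8 = 4*(⅛) = ½)
(-245 + Y(p(-4, q(L(-1), -2))))*15 - 1*4619 = (-245 + ½)*15 - 1*4619 = -489/2*15 - 4619 = -7335/2 - 4619 = -16573/2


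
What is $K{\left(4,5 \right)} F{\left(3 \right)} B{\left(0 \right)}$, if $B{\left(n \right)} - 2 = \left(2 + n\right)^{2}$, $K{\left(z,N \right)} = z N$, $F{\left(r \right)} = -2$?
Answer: $-240$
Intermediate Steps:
$K{\left(z,N \right)} = N z$
$B{\left(n \right)} = 2 + \left(2 + n\right)^{2}$
$K{\left(4,5 \right)} F{\left(3 \right)} B{\left(0 \right)} = 5 \cdot 4 \left(-2\right) \left(2 + \left(2 + 0\right)^{2}\right) = 20 \left(-2\right) \left(2 + 2^{2}\right) = - 40 \left(2 + 4\right) = \left(-40\right) 6 = -240$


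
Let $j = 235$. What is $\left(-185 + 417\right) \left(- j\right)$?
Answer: $-54520$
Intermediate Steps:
$\left(-185 + 417\right) \left(- j\right) = \left(-185 + 417\right) \left(\left(-1\right) 235\right) = 232 \left(-235\right) = -54520$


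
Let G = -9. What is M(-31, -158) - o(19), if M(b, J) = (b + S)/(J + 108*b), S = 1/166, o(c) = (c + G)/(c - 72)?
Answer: 6092645/30845788 ≈ 0.19752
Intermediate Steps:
o(c) = (-9 + c)/(-72 + c) (o(c) = (c - 9)/(c - 72) = (-9 + c)/(-72 + c))
S = 1/166 ≈ 0.0060241
M(b, J) = (1/166 + b)/(J + 108*b) (M(b, J) = (b + 1/166)/(J + 108*b) = (1/166 + b)/(J + 108*b))
M(-31, -158) - o(19) = (1/166 - 31)/(-158 + 108*(-31)) - (-9 + 19)/(-72 + 19) = -5145/166/(-158 - 3348) - 10/(-53) = -5145/166/(-3506) - (-1)*10/53 = -1/3506*(-5145/166) - 1*(-10/53) = 5145/581996 + 10/53 = 6092645/30845788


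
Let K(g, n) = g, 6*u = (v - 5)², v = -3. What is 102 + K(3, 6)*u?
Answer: 134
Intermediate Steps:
u = 32/3 (u = (-3 - 5)²/6 = (⅙)*(-8)² = (⅙)*64 = 32/3 ≈ 10.667)
102 + K(3, 6)*u = 102 + 3*(32/3) = 102 + 32 = 134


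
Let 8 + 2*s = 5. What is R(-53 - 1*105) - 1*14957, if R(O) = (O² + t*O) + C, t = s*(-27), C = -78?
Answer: 3530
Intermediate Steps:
s = -3/2 (s = -4 + (½)*5 = -4 + 5/2 = -3/2 ≈ -1.5000)
t = 81/2 (t = -3/2*(-27) = 81/2 ≈ 40.500)
R(O) = -78 + O² + 81*O/2 (R(O) = (O² + 81*O/2) - 78 = -78 + O² + 81*O/2)
R(-53 - 1*105) - 1*14957 = (-78 + (-53 - 1*105)² + 81*(-53 - 1*105)/2) - 1*14957 = (-78 + (-53 - 105)² + 81*(-53 - 105)/2) - 14957 = (-78 + (-158)² + (81/2)*(-158)) - 14957 = (-78 + 24964 - 6399) - 14957 = 18487 - 14957 = 3530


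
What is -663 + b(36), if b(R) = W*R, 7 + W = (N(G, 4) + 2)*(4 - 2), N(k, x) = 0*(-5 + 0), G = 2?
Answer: -771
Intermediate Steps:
N(k, x) = 0 (N(k, x) = 0*(-5) = 0)
W = -3 (W = -7 + (0 + 2)*(4 - 2) = -7 + 2*2 = -7 + 4 = -3)
b(R) = -3*R
-663 + b(36) = -663 - 3*36 = -663 - 108 = -771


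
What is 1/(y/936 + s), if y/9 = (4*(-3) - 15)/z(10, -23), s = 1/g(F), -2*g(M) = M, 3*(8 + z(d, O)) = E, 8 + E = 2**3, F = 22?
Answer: -9152/535 ≈ -17.107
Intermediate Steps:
E = 0 (E = -8 + 2**3 = -8 + 8 = 0)
z(d, O) = -8 (z(d, O) = -8 + (1/3)*0 = -8 + 0 = -8)
g(M) = -M/2
s = -1/11 (s = 1/(-1/2*22) = 1/(-11) = -1/11 ≈ -0.090909)
y = 243/8 (y = 9*((4*(-3) - 15)/(-8)) = 9*((-12 - 15)*(-1/8)) = 9*(-27*(-1/8)) = 9*(27/8) = 243/8 ≈ 30.375)
1/(y/936 + s) = 1/((243/8)/936 - 1/11) = 1/((243/8)*(1/936) - 1/11) = 1/(27/832 - 1/11) = 1/(-535/9152) = -9152/535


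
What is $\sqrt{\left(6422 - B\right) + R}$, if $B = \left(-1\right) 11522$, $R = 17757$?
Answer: $\sqrt{35701} \approx 188.95$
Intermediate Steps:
$B = -11522$
$\sqrt{\left(6422 - B\right) + R} = \sqrt{\left(6422 - -11522\right) + 17757} = \sqrt{\left(6422 + 11522\right) + 17757} = \sqrt{17944 + 17757} = \sqrt{35701}$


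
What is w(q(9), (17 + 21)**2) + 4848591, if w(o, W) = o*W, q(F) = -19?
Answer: 4821155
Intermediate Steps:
w(o, W) = W*o
w(q(9), (17 + 21)**2) + 4848591 = (17 + 21)**2*(-19) + 4848591 = 38**2*(-19) + 4848591 = 1444*(-19) + 4848591 = -27436 + 4848591 = 4821155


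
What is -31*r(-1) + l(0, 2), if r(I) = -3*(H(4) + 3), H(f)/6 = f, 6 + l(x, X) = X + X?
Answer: 2509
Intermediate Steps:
l(x, X) = -6 + 2*X (l(x, X) = -6 + (X + X) = -6 + 2*X)
H(f) = 6*f
r(I) = -81 (r(I) = -3*(6*4 + 3) = -3*(24 + 3) = -3*27 = -81)
-31*r(-1) + l(0, 2) = -31*(-81) + (-6 + 2*2) = 2511 + (-6 + 4) = 2511 - 2 = 2509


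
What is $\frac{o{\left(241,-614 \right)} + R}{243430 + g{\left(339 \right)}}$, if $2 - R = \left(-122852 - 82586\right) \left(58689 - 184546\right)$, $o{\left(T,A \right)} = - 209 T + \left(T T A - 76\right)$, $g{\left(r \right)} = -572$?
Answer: $- \frac{25891522543}{242858} \approx -1.0661 \cdot 10^{5}$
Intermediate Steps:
$o{\left(T,A \right)} = -76 - 209 T + A T^{2}$ ($o{\left(T,A \right)} = - 209 T + \left(T^{2} A - 76\right) = - 209 T + \left(A T^{2} - 76\right) = - 209 T + \left(-76 + A T^{2}\right) = -76 - 209 T + A T^{2}$)
$R = -25855810364$ ($R = 2 - \left(-122852 - 82586\right) \left(58689 - 184546\right) = 2 - \left(-205438\right) \left(-125857\right) = 2 - 25855810366 = -25855810364$)
$\frac{o{\left(241,-614 \right)} + R}{243430 + g{\left(339 \right)}} = \frac{\left(-76 - 50369 - 614 \cdot 241^{2}\right) - 25855810364}{243430 - 572} = \frac{\left(-76 - 50369 - 35661734\right) - 25855810364}{242858} = \left(\left(-76 - 50369 - 35661734\right) - 25855810364\right) \frac{1}{242858} = \left(-35712179 - 25855810364\right) \frac{1}{242858} = \left(-25891522543\right) \frac{1}{242858} = - \frac{25891522543}{242858}$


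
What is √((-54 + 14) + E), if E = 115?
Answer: 5*√3 ≈ 8.6602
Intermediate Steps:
√((-54 + 14) + E) = √((-54 + 14) + 115) = √(-40 + 115) = √75 = 5*√3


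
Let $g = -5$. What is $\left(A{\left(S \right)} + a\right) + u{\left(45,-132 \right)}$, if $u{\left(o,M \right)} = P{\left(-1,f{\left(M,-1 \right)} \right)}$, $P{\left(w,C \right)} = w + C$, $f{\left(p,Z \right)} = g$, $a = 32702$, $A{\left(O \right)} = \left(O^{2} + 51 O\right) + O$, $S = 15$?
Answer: $33701$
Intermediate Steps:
$A{\left(O \right)} = O^{2} + 52 O$
$f{\left(p,Z \right)} = -5$
$P{\left(w,C \right)} = C + w$
$u{\left(o,M \right)} = -6$ ($u{\left(o,M \right)} = -5 - 1 = -6$)
$\left(A{\left(S \right)} + a\right) + u{\left(45,-132 \right)} = \left(15 \left(52 + 15\right) + 32702\right) - 6 = \left(15 \cdot 67 + 32702\right) - 6 = \left(1005 + 32702\right) - 6 = 33707 - 6 = 33701$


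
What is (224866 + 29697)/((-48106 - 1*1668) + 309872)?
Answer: 254563/260098 ≈ 0.97872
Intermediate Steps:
(224866 + 29697)/((-48106 - 1*1668) + 309872) = 254563/((-48106 - 1668) + 309872) = 254563/(-49774 + 309872) = 254563/260098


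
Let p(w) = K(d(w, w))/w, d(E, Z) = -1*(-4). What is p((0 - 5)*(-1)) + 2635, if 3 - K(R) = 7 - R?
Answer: 2635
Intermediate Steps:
d(E, Z) = 4
K(R) = -4 + R (K(R) = 3 - (7 - R) = 3 + (-7 + R) = -4 + R)
p(w) = 0 (p(w) = (-4 + 4)/w = 0/w = 0)
p((0 - 5)*(-1)) + 2635 = 0 + 2635 = 2635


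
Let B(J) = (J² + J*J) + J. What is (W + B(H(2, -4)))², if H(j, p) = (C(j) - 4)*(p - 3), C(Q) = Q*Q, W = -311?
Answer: 96721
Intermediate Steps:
C(Q) = Q²
H(j, p) = (-4 + j²)*(-3 + p) (H(j, p) = (j² - 4)*(p - 3) = (-4 + j²)*(-3 + p))
B(J) = J + 2*J² (B(J) = (J² + J²) + J = 2*J² + J = J + 2*J²)
(W + B(H(2, -4)))² = (-311 + (12 - 4*(-4) - 3*2² - 4*2²)*(1 + 2*(12 - 4*(-4) - 3*2² - 4*2²)))² = (-311 + (12 + 16 - 3*4 - 4*4)*(1 + 2*(12 + 16 - 3*4 - 4*4)))² = (-311 + (12 + 16 - 12 - 16)*(1 + 2*(12 + 16 - 12 - 16)))² = (-311 + 0*(1 + 2*0))² = (-311 + 0*(1 + 0))² = (-311 + 0*1)² = (-311 + 0)² = (-311)² = 96721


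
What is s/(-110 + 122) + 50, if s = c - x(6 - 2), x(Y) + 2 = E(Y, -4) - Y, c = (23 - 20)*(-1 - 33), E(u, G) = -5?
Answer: 509/12 ≈ 42.417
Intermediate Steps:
c = -102 (c = 3*(-34) = -102)
x(Y) = -7 - Y (x(Y) = -2 + (-5 - Y) = -7 - Y)
s = -91 (s = -102 - (-7 - (6 - 2)) = -102 - (-7 - 1*4) = -102 - (-7 - 4) = -102 - 1*(-11) = -102 + 11 = -91)
s/(-110 + 122) + 50 = -91/(-110 + 122) + 50 = -91/12 + 50 = 509/12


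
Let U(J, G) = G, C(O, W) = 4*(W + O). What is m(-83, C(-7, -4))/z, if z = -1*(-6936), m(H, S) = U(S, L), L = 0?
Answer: 0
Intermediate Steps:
C(O, W) = 4*O + 4*W (C(O, W) = 4*(O + W) = 4*O + 4*W)
m(H, S) = 0
z = 6936
m(-83, C(-7, -4))/z = 0/6936 = 0*(1/6936) = 0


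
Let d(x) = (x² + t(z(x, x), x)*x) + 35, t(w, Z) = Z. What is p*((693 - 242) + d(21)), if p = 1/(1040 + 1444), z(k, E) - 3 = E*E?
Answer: 38/69 ≈ 0.55072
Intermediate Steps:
z(k, E) = 3 + E² (z(k, E) = 3 + E*E = 3 + E²)
d(x) = 35 + 2*x² (d(x) = (x² + x*x) + 35 = (x² + x²) + 35 = 2*x² + 35 = 35 + 2*x²)
p = 1/2484 ≈ 0.00040258
p*((693 - 242) + d(21)) = ((693 - 242) + (35 + 2*21²))/2484 = (451 + (35 + 2*441))/2484 = (451 + (35 + 882))/2484 = (451 + 917)/2484 = (1/2484)*1368 = 38/69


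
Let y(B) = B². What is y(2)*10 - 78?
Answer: -38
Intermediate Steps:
y(2)*10 - 78 = 2²*10 - 78 = 4*10 - 78 = 40 - 78 = -38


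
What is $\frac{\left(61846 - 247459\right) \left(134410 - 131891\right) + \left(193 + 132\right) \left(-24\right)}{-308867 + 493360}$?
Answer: $- \frac{467566947}{184493} \approx -2534.3$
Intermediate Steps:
$\frac{\left(61846 - 247459\right) \left(134410 - 131891\right) + \left(193 + 132\right) \left(-24\right)}{-308867 + 493360} = \frac{\left(-185613\right) 2519 + 325 \left(-24\right)}{184493} = \left(-467559147 - 7800\right) \frac{1}{184493} = \left(-467566947\right) \frac{1}{184493} = - \frac{467566947}{184493}$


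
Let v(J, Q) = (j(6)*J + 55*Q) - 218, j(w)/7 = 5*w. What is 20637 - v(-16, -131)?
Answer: 31420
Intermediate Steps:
j(w) = 35*w (j(w) = 7*(5*w) = 35*w)
v(J, Q) = -218 + 55*Q + 210*J (v(J, Q) = ((35*6)*J + 55*Q) - 218 = (210*J + 55*Q) - 218 = (55*Q + 210*J) - 218 = -218 + 55*Q + 210*J)
20637 - v(-16, -131) = 20637 - (-218 + 55*(-131) + 210*(-16)) = 20637 - (-218 - 7205 - 3360) = 20637 - 1*(-10783) = 20637 + 10783 = 31420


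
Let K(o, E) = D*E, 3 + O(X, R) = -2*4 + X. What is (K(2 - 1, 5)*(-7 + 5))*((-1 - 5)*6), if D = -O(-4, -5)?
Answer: 5400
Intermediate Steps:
O(X, R) = -11 + X (O(X, R) = -3 + (-2*4 + X) = -3 + (-8 + X) = -11 + X)
D = 15 (D = -(-11 - 4) = -1*(-15) = 15)
K(o, E) = 15*E
(K(2 - 1, 5)*(-7 + 5))*((-1 - 5)*6) = ((15*5)*(-7 + 5))*((-1 - 5)*6) = (75*(-2))*(-6*6) = -150*(-36) = 5400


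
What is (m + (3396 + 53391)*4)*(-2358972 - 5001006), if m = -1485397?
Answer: 9260684958522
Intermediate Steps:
(m + (3396 + 53391)*4)*(-2358972 - 5001006) = (-1485397 + (3396 + 53391)*4)*(-2358972 - 5001006) = (-1485397 + 56787*4)*(-7359978) = (-1485397 + 227148)*(-7359978) = -1258249*(-7359978) = 9260684958522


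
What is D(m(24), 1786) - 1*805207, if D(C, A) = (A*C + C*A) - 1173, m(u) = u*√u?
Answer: -806380 + 171456*√6 ≈ -3.8640e+5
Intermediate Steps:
m(u) = u^(3/2)
D(C, A) = -1173 + 2*A*C (D(C, A) = (A*C + A*C) - 1173 = 2*A*C - 1173 = -1173 + 2*A*C)
D(m(24), 1786) - 1*805207 = (-1173 + 2*1786*24^(3/2)) - 1*805207 = (-1173 + 2*1786*(48*√6)) - 805207 = (-1173 + 171456*√6) - 805207 = -806380 + 171456*√6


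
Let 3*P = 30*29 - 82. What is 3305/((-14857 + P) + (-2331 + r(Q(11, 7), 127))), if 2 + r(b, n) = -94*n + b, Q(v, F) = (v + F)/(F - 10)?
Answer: -9915/86614 ≈ -0.11447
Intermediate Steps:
Q(v, F) = (F + v)/(-10 + F)
r(b, n) = -2 + b - 94*n (r(b, n) = -2 + (-94*n + b) = -2 + (b - 94*n) = -2 + b - 94*n)
P = 788/3 (P = (30*29 - 82)/3 = (870 - 82)/3 = (⅓)*788 = 788/3 ≈ 262.67)
3305/((-14857 + P) + (-2331 + r(Q(11, 7), 127))) = 3305/((-14857 + 788/3) + (-2331 + (-2 + (7 + 11)/(-10 + 7) - 94*127))) = 3305/(-43783/3 + (-2331 + (-2 + 18/(-3) - 11938))) = 3305/(-43783/3 + (-2331 + (-2 - ⅓*18 - 11938))) = 3305/(-43783/3 + (-2331 + (-2 - 6 - 11938))) = 3305/(-43783/3 + (-2331 - 11946)) = 3305/(-43783/3 - 14277) = 3305/(-86614/3) = 3305*(-3/86614) = -9915/86614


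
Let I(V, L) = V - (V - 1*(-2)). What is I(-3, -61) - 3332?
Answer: -3334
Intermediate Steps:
I(V, L) = -2 (I(V, L) = V - (V + 2) = V - (2 + V) = V + (-2 - V) = -2)
I(-3, -61) - 3332 = -2 - 3332 = -3334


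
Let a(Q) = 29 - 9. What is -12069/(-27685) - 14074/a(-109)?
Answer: -38939731/55370 ≈ -703.26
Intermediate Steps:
a(Q) = 20
-12069/(-27685) - 14074/a(-109) = -12069/(-27685) - 14074/20 = -12069*(-1/27685) - 14074*1/20 = 12069/27685 - 7037/10 = -38939731/55370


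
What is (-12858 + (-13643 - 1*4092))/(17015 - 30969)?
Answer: 30593/13954 ≈ 2.1924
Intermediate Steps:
(-12858 + (-13643 - 1*4092))/(17015 - 30969) = (-12858 + (-13643 - 4092))/(-13954) = (-12858 - 17735)*(-1/13954) = -30593*(-1/13954) = 30593/13954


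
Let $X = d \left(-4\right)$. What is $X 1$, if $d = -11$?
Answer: $44$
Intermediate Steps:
$X = 44$ ($X = \left(-11\right) \left(-4\right) = 44$)
$X 1 = 44 \cdot 1 = 44$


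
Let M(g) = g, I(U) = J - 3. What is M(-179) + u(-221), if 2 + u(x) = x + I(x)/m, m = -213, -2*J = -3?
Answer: -57083/142 ≈ -401.99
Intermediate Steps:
J = 3/2 (J = -1/2*(-3) = 3/2 ≈ 1.5000)
I(U) = -3/2 (I(U) = 3/2 - 3 = -3/2)
u(x) = -283/142 + x (u(x) = -2 + (x - 3/2/(-213)) = -2 + (x - 3/2*(-1/213)) = -2 + (x + 1/142) = -2 + (1/142 + x) = -283/142 + x)
M(-179) + u(-221) = -179 + (-283/142 - 221) = -179 - 31665/142 = -57083/142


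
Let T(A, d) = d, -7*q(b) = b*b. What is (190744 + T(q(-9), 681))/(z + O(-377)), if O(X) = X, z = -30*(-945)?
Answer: 191425/27973 ≈ 6.8432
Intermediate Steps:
z = 28350
q(b) = -b**2/7 (q(b) = -b*b/7 = -b**2/7)
(190744 + T(q(-9), 681))/(z + O(-377)) = (190744 + 681)/(28350 - 377) = 191425/27973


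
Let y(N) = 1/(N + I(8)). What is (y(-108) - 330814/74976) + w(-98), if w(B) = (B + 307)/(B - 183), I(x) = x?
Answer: -123681137/23941200 ≈ -5.1660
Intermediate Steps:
y(N) = 1/(8 + N) (y(N) = 1/(N + 8) = 1/(8 + N))
w(B) = (307 + B)/(-183 + B)
(y(-108) - 330814/74976) + w(-98) = (1/(8 - 108) - 330814/74976) + (307 - 98)/(-183 - 98) = (1/(-100) - 330814*1/74976) + 209/(-281) = (-1/100 - 15037/3408) - 1/281*209 = -376777/85200 - 209/281 = -123681137/23941200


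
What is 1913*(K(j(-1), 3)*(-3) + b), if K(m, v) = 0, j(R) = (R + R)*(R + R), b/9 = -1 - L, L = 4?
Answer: -86085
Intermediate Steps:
b = -45 (b = 9*(-1 - 1*4) = 9*(-1 - 4) = 9*(-5) = -45)
j(R) = 4*R² (j(R) = (2*R)*(2*R) = 4*R²)
1913*(K(j(-1), 3)*(-3) + b) = 1913*(0*(-3) - 45) = 1913*(0 - 45) = 1913*(-45) = -86085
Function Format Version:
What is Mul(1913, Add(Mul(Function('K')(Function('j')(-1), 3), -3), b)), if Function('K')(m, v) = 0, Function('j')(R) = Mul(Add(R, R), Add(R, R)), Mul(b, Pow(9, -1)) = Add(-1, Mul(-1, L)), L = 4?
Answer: -86085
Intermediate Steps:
b = -45 (b = Mul(9, Add(-1, Mul(-1, 4))) = Mul(9, Add(-1, -4)) = Mul(9, -5) = -45)
Function('j')(R) = Mul(4, Pow(R, 2)) (Function('j')(R) = Mul(Mul(2, R), Mul(2, R)) = Mul(4, Pow(R, 2)))
Mul(1913, Add(Mul(Function('K')(Function('j')(-1), 3), -3), b)) = Mul(1913, Add(Mul(0, -3), -45)) = Mul(1913, Add(0, -45)) = Mul(1913, -45) = -86085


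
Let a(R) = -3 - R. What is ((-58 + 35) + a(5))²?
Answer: 961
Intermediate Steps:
((-58 + 35) + a(5))² = ((-58 + 35) + (-3 - 1*5))² = (-23 + (-3 - 5))² = (-23 - 8)² = (-31)² = 961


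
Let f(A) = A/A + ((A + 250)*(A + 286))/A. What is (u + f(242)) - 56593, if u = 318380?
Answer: 2891476/11 ≈ 2.6286e+5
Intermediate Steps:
f(A) = 1 + (250 + A)*(286 + A)/A (f(A) = 1 + ((250 + A)*(286 + A))/A = 1 + (250 + A)*(286 + A)/A)
(u + f(242)) - 56593 = (318380 + (537 + 242 + 71500/242)) - 56593 = (318380 + (537 + 242 + 71500*(1/242))) - 56593 = (318380 + (537 + 242 + 3250/11)) - 56593 = (318380 + 11819/11) - 56593 = 3513999/11 - 56593 = 2891476/11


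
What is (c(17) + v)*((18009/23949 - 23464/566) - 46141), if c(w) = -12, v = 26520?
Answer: -307296043945872/251021 ≈ -1.2242e+9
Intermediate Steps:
(c(17) + v)*((18009/23949 - 23464/566) - 46141) = (-12 + 26520)*((18009/23949 - 23464/566) - 46141) = 26508*((18009*(1/23949) - 23464*1/566) - 46141) = 26508*((667/887 - 11732/283) - 46141) = 26508*(-10217523/251021 - 46141) = 26508*(-11592577484/251021) = -307296043945872/251021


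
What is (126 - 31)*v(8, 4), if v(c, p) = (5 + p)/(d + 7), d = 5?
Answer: 285/4 ≈ 71.250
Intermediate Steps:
v(c, p) = 5/12 + p/12 (v(c, p) = (5 + p)/(5 + 7) = (5 + p)/12 = (5 + p)*(1/12) = 5/12 + p/12)
(126 - 31)*v(8, 4) = (126 - 31)*(5/12 + (1/12)*4) = 95*(5/12 + 1/3) = 95*(3/4) = 285/4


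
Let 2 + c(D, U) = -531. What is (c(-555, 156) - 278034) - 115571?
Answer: -394138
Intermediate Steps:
c(D, U) = -533 (c(D, U) = -2 - 531 = -533)
(c(-555, 156) - 278034) - 115571 = (-533 - 278034) - 115571 = -278567 - 115571 = -394138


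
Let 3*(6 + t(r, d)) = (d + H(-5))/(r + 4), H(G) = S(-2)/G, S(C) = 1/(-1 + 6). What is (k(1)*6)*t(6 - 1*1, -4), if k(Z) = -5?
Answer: 8302/45 ≈ 184.49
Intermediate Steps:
S(C) = 1/5
H(G) = 1/(5*G)
t(r, d) = -6 + (-1/25 + d)/(3*(4 + r)) (t(r, d) = -6 + ((d + (1/5)/(-5))/(r + 4))/3 = -6 + ((d + (1/5)*(-1/5))/(4 + r))/3 = -6 + ((d - 1/25)/(4 + r))/3 = -6 + ((-1/25 + d)/(4 + r))/3 = -6 + (-1/25 + d)/(3*(4 + r)))
(k(1)*6)*t(6 - 1*1, -4) = (-5*6)*((-1801 - 450*(6 - 1*1) + 25*(-4))/(75*(4 + (6 - 1*1)))) = -2*(-1801 - 450*(6 - 1) - 100)/(5*(4 + (6 - 1))) = -2*(-1801 - 450*5 - 100)/(5*(4 + 5)) = -2*(-1801 - 2250 - 100)/(5*9) = -2*(-4151)/(5*9) = -30*(-4151/675) = 8302/45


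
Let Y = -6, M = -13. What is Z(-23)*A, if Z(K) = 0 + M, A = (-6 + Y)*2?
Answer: 312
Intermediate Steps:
A = -24 (A = (-6 - 6)*2 = -12*2 = -24)
Z(K) = -13 (Z(K) = 0 - 13 = -13)
Z(-23)*A = -13*(-24) = 312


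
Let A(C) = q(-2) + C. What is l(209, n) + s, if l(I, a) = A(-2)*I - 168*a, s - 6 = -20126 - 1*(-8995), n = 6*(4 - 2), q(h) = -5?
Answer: -14604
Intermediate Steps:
n = 12 (n = 6*2 = 12)
A(C) = -5 + C
s = -11125 (s = 6 + (-20126 - 1*(-8995)) = 6 + (-20126 + 8995) = 6 - 11131 = -11125)
l(I, a) = -168*a - 7*I (l(I, a) = (-5 - 2)*I - 168*a = -7*I - 168*a = -168*a - 7*I)
l(209, n) + s = (-168*12 - 7*209) - 11125 = (-2016 - 1463) - 11125 = -3479 - 11125 = -14604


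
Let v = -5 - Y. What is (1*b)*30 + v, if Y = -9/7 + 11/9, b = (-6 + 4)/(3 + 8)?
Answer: -7201/693 ≈ -10.391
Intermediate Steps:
b = -2/11 ≈ -0.18182
Y = -4/63 (Y = -9*1/7 + 11*(1/9) = -9/7 + 11/9 = -4/63 ≈ -0.063492)
v = -311/63 (v = -5 - 1*(-4/63) = -5 + 4/63 = -311/63 ≈ -4.9365)
(1*b)*30 + v = (1*(-2/11))*30 - 311/63 = -2/11*30 - 311/63 = -60/11 - 311/63 = -7201/693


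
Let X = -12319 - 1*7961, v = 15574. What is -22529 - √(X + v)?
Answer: -22529 - I*√4706 ≈ -22529.0 - 68.6*I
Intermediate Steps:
X = -20280 (X = -12319 - 7961 = -20280)
-22529 - √(X + v) = -22529 - √(-20280 + 15574) = -22529 - √(-4706) = -22529 - I*√4706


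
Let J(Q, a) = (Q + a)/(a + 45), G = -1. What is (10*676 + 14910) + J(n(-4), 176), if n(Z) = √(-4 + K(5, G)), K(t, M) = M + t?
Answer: 4789246/221 ≈ 21671.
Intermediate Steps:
n(Z) = 0 (n(Z) = √(-4 + (-1 + 5)) = √(-4 + 4) = √0 = 0)
J(Q, a) = (Q + a)/(45 + a)
(10*676 + 14910) + J(n(-4), 176) = (10*676 + 14910) + (0 + 176)/(45 + 176) = (6760 + 14910) + 176/221 = 21670 + (1/221)*176 = 21670 + 176/221 = 4789246/221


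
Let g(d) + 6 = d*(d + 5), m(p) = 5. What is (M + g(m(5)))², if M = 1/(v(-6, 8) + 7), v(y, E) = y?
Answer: 2025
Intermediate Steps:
g(d) = -6 + d*(5 + d) (g(d) = -6 + d*(d + 5) = -6 + d*(5 + d))
M = 1 (M = 1/(-6 + 7) = 1/1 = 1)
(M + g(m(5)))² = (1 + (-6 + 5² + 5*5))² = (1 + (-6 + 25 + 25))² = (1 + 44)² = 45² = 2025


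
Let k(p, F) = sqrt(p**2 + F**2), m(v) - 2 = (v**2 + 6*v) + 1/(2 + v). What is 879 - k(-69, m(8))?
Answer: 879 - sqrt(1777981)/10 ≈ 745.66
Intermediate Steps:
m(v) = 2 + v**2 + 1/(2 + v) + 6*v (m(v) = 2 + ((v**2 + 6*v) + 1/(2 + v)) = 2 + (v**2 + 1/(2 + v) + 6*v) = 2 + v**2 + 1/(2 + v) + 6*v)
k(p, F) = sqrt(F**2 + p**2)
879 - k(-69, m(8)) = 879 - sqrt(((5 + 8**3 + 8*8**2 + 14*8)/(2 + 8))**2 + (-69)**2) = 879 - sqrt(((5 + 512 + 8*64 + 112)/10)**2 + 4761) = 879 - sqrt(((5 + 512 + 512 + 112)/10)**2 + 4761) = 879 - sqrt(((1/10)*1141)**2 + 4761) = 879 - sqrt((1141/10)**2 + 4761) = 879 - sqrt(1301881/100 + 4761) = 879 - sqrt(1777981/100) = 879 - sqrt(1777981)/10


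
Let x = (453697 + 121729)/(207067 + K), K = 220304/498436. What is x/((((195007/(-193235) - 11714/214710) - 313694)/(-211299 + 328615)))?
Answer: -830969171133306760144420/799572202046693776457117 ≈ -1.0393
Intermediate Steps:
K = 55076/124609 (K = 220304*(1/498436) = 55076/124609 ≈ 0.44199)
x = 71703258434/25802466879 (x = (453697 + 121729)/(207067 + 55076/124609) = 575426/(25802466879/124609) = 575426*(124609/25802466879) = 71703258434/25802466879 ≈ 2.7789)
x/((((195007/(-193235) - 11714/214710) - 313694)/(-211299 + 328615))) = 71703258434/(25802466879*((((195007/(-193235) - 11714/214710) - 313694)/(-211299 + 328615)))) = 71703258434/(25802466879*((((195007*(-1/193235) - 11714*1/214710) - 313694)/117316))) = 71703258434/(25802466879*((((-195007/193235 - 5857/107355) - 313694)*(1/117316)))) = 71703258434/(25802466879*(((-4413350776/4148948685 - 313694)*(1/117316)))) = 71703258434/(25802466879*((-1301504722143166/4148948685*1/117316))) = 71703258434/(25802466879*(-650752361071583/243369031964730)) = (71703258434/25802466879)*(-243369031964730/650752361071583) = -830969171133306760144420/799572202046693776457117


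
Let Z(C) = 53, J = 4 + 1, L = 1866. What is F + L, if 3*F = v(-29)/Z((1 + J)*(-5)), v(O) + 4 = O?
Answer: 98887/53 ≈ 1865.8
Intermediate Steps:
J = 5
v(O) = -4 + O
F = -11/53 (F = ((-4 - 29)/53)/3 = (-33*1/53)/3 = (1/3)*(-33/53) = -11/53 ≈ -0.20755)
F + L = -11/53 + 1866 = 98887/53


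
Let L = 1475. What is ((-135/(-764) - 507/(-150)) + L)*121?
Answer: 3417092393/19100 ≈ 1.7891e+5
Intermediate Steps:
((-135/(-764) - 507/(-150)) + L)*121 = ((-135/(-764) - 507/(-150)) + 1475)*121 = ((-135*(-1/764) - 507*(-1/150)) + 1475)*121 = ((135/764 + 169/50) + 1475)*121 = (67933/19100 + 1475)*121 = (28240433/19100)*121 = 3417092393/19100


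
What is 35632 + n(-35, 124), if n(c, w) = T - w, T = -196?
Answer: 35312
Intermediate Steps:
n(c, w) = -196 - w
35632 + n(-35, 124) = 35632 + (-196 - 1*124) = 35632 + (-196 - 124) = 35632 - 320 = 35312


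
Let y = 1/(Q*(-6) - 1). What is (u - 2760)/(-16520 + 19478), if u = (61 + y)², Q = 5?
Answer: 153290/473773 ≈ 0.32355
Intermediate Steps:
y = -1/31 (y = 1/(5*(-6) - 1) = 1/(-30 - 1) = 1/(-31) = -1/31 ≈ -0.032258)
u = 3572100/961 (u = (61 - 1/31)² = (1890/31)² = 3572100/961 ≈ 3717.1)
(u - 2760)/(-16520 + 19478) = (3572100/961 - 2760)/(-16520 + 19478) = (919740/961)/2958 = (919740/961)*(1/2958) = 153290/473773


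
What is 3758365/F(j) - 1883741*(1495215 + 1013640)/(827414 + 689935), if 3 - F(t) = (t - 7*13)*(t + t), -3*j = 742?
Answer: -2372852742816462260/761827045439 ≈ -3.1147e+6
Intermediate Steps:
j = -742/3 (j = -1/3*742 = -742/3 ≈ -247.33)
F(t) = 3 - 2*t*(-91 + t) (F(t) = 3 - (t - 7*13)*(t + t) = 3 - (t - 91)*2*t = 3 - (-91 + t)*2*t = 3 - 2*t*(-91 + t))
3758365/F(j) - 1883741*(1495215 + 1013640)/(827414 + 689935) = 3758365/(3 - 2*(-742/3)**2 + 182*(-742/3)) - 1883741*(1495215 + 1013640)/(827414 + 689935) = 3758365/(3 - 2*550564/9 - 135044/3) - 1883741/(1517349/2508855) = 3758365/(3 - 1101128/9 - 135044/3) - 1883741/(1517349*(1/2508855)) = 3758365/(-1506233/9) - 1883741/505783/836285 = 3758365*(-9/1506233) - 1883741*836285/505783 = -33825285/1506233 - 1575344342185/505783 = -2372852742816462260/761827045439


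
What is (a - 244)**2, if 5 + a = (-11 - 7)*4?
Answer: 103041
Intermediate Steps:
a = -77 (a = -5 + (-11 - 7)*4 = -5 - 18*4 = -5 - 72 = -77)
(a - 244)**2 = (-77 - 244)**2 = (-321)**2 = 103041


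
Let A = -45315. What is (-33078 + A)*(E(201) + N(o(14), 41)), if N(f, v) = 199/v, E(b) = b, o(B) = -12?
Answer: -661636920/41 ≈ -1.6137e+7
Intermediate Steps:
(-33078 + A)*(E(201) + N(o(14), 41)) = (-33078 - 45315)*(201 + 199/41) = -78393*(201 + 199*(1/41)) = -78393*(201 + 199/41) = -78393*8440/41 = -661636920/41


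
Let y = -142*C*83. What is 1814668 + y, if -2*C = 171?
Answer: 2822371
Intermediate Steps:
C = -171/2 (C = -1/2*171 = -171/2 ≈ -85.500)
y = 1007703 (y = -142*(-171/2)*83 = 12141*83 = 1007703)
1814668 + y = 1814668 + 1007703 = 2822371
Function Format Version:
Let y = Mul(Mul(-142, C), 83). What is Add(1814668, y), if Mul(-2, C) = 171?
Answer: 2822371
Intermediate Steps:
C = Rational(-171, 2) (C = Mul(Rational(-1, 2), 171) = Rational(-171, 2) ≈ -85.500)
y = 1007703 (y = Mul(Mul(-142, Rational(-171, 2)), 83) = Mul(12141, 83) = 1007703)
Add(1814668, y) = Add(1814668, 1007703) = 2822371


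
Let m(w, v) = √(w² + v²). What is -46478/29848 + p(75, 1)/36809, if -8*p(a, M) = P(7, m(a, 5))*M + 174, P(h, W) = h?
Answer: -1711484013/1098675032 ≈ -1.5578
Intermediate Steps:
m(w, v) = √(v² + w²)
p(a, M) = -87/4 - 7*M/8 (p(a, M) = -(7*M + 174)/8 = -(174 + 7*M)/8 = -87/4 - 7*M/8)
-46478/29848 + p(75, 1)/36809 = -46478/29848 + (-87/4 - 7/8*1)/36809 = -46478*1/29848 + (-87/4 - 7/8)*(1/36809) = -23239/14924 - 181/8*1/36809 = -23239/14924 - 181/294472 = -1711484013/1098675032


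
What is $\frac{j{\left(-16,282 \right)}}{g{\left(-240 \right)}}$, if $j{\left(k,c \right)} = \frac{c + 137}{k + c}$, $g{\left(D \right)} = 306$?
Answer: $\frac{419}{81396} \approx 0.0051477$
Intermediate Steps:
$j{\left(k,c \right)} = \frac{137 + c}{c + k}$
$\frac{j{\left(-16,282 \right)}}{g{\left(-240 \right)}} = \frac{\frac{1}{282 - 16} \left(137 + 282\right)}{306} = \frac{1}{266} \cdot 419 \cdot \frac{1}{306} = \frac{419}{266} \cdot \frac{1}{306} = \frac{419}{81396}$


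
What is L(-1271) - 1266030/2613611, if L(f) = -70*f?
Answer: 232531704640/2613611 ≈ 88970.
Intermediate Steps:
L(-1271) - 1266030/2613611 = -70*(-1271) - 1266030/2613611 = 88970 - 1266030/2613611 = 232531704640/2613611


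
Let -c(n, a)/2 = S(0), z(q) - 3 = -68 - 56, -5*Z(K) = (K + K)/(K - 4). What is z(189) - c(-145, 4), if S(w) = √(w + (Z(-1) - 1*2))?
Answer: -121 + 4*I*√13/5 ≈ -121.0 + 2.8844*I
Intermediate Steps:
Z(K) = -2*K/(5*(-4 + K)) (Z(K) = -(K + K)/(5*(K - 4)) = -2*K/(5*(-4 + K)))
z(q) = -121 (z(q) = 3 + (-68 - 56) = 3 - 124 = -121)
S(w) = √(-52/25 + w) (S(w) = √(w + (-2*(-1)/(-20 + 5*(-1)) - 1*2)) = √(w + (-2*(-1)/(-20 - 5) - 2)) = √(w + (-2*(-1)/(-25) - 2)) = √(w + (-2*(-1)*(-1/25) - 2)) = √(w + (-2/25 - 2)) = √(w - 52/25) = √(-52/25 + w))
c(n, a) = -4*I*√13/5 (c(n, a) = -2*√(-52 + 25*0)/5 = -2*√(-52 + 0)/5 = -2*√(-52)/5 = -2*2*I*√13/5 = -4*I*√13/5)
z(189) - c(-145, 4) = -121 - (-4)*I*√13/5 = -121 + 4*I*√13/5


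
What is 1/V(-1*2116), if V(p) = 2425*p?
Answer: -1/5131300 ≈ -1.9488e-7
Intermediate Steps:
1/V(-1*2116) = 1/(2425*(-1*2116)) = 1/(2425*(-2116)) = 1/(-5131300) = -1/5131300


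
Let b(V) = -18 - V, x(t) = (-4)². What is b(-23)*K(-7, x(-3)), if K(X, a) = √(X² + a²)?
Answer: 5*√305 ≈ 87.321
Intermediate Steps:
x(t) = 16
b(-23)*K(-7, x(-3)) = (-18 - 1*(-23))*√((-7)² + 16²) = (-18 + 23)*√(49 + 256) = 5*√305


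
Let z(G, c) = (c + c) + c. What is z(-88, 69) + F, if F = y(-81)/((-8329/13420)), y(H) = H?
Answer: 2811123/8329 ≈ 337.51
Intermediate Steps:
z(G, c) = 3*c (z(G, c) = 2*c + c = 3*c)
F = 1087020/8329 (F = -81/((-8329/13420)) = -81/((-8329*1/13420)) = -81/(-8329/13420) = -81*(-13420/8329) = 1087020/8329 ≈ 130.51)
z(-88, 69) + F = 3*69 + 1087020/8329 = 207 + 1087020/8329 = 2811123/8329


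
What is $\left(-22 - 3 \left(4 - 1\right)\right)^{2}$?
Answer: $961$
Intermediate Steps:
$\left(-22 - 3 \left(4 - 1\right)\right)^{2} = \left(-22 - 9\right)^{2} = \left(-31\right)^{2} = 961$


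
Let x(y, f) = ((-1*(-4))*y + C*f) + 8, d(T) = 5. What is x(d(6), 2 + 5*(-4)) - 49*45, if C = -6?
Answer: -2069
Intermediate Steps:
x(y, f) = 8 - 6*f + 4*y (x(y, f) = ((-1*(-4))*y - 6*f) + 8 = (4*y - 6*f) + 8 = (-6*f + 4*y) + 8 = 8 - 6*f + 4*y)
x(d(6), 2 + 5*(-4)) - 49*45 = (8 - 6*(2 + 5*(-4)) + 4*5) - 49*45 = (8 - 6*(2 - 20) + 20) - 2205 = (8 - 6*(-18) + 20) - 2205 = (8 + 108 + 20) - 2205 = 136 - 2205 = -2069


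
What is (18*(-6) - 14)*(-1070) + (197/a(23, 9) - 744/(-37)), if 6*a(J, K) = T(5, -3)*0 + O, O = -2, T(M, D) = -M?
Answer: 4808857/37 ≈ 1.2997e+5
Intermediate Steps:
a(J, K) = -⅓ (a(J, K) = (-1*5*0 - 2)/6 = (-5*0 - 2)/6 = (0 - 2)/6 = (⅙)*(-2) = -⅓)
(18*(-6) - 14)*(-1070) + (197/a(23, 9) - 744/(-37)) = (18*(-6) - 14)*(-1070) + (197/(-⅓) - 744/(-37)) = (-108 - 14)*(-1070) + (197*(-3) - 744*(-1/37)) = -122*(-1070) + (-591 + 744/37) = 130540 - 21123/37 = 4808857/37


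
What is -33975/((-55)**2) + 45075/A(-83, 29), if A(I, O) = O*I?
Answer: -8725188/291247 ≈ -29.958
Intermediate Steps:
A(I, O) = I*O
-33975/((-55)**2) + 45075/A(-83, 29) = -33975/((-55)**2) + 45075/((-83*29)) = -33975/3025 + 45075/(-2407) = -33975*1/3025 + 45075*(-1/2407) = -1359/121 - 45075/2407 = -8725188/291247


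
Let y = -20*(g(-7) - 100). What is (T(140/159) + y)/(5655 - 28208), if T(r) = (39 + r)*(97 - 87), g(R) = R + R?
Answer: -425930/3585927 ≈ -0.11878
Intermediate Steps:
g(R) = 2*R
T(r) = 390 + 10*r (T(r) = (39 + r)*10 = 390 + 10*r)
y = 2280 (y = -20*(2*(-7) - 100) = -20*(-14 - 100) = -20*(-114) = 2280)
(T(140/159) + y)/(5655 - 28208) = ((390 + 10*(140/159)) + 2280)/(5655 - 28208) = ((390 + 10*(140*(1/159))) + 2280)/(-22553) = ((390 + 10*(140/159)) + 2280)*(-1/22553) = ((390 + 1400/159) + 2280)*(-1/22553) = (63410/159 + 2280)*(-1/22553) = (425930/159)*(-1/22553) = -425930/3585927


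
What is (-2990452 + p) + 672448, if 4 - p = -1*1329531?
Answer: -988469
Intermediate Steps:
p = 1329535 (p = 4 - (-1)*1329531 = 4 - 1*(-1329531) = 4 + 1329531 = 1329535)
(-2990452 + p) + 672448 = (-2990452 + 1329535) + 672448 = -1660917 + 672448 = -988469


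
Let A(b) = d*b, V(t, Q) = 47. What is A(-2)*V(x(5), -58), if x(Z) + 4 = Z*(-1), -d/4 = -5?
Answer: -1880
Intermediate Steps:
d = 20 (d = -4*(-5) = 20)
x(Z) = -4 - Z (x(Z) = -4 + Z*(-1) = -4 - Z)
A(b) = 20*b
A(-2)*V(x(5), -58) = (20*(-2))*47 = -40*47 = -1880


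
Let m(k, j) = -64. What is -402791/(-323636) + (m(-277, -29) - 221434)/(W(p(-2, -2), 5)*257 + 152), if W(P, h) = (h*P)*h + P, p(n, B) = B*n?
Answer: -7607213081/1087416960 ≈ -6.9957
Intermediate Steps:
W(P, h) = P + P*h² (W(P, h) = (P*h)*h + P = P*h² + P = P + P*h²)
-402791/(-323636) + (m(-277, -29) - 221434)/(W(p(-2, -2), 5)*257 + 152) = -402791/(-323636) + (-64 - 221434)/(((-2*(-2))*(1 + 5²))*257 + 152) = -402791*(-1/323636) - 221498/((4*(1 + 25))*257 + 152) = 402791/323636 - 221498/((4*26)*257 + 152) = 402791/323636 - 221498/(104*257 + 152) = 402791/323636 - 221498/(26728 + 152) = 402791/323636 - 221498/26880 = 402791/323636 - 221498*1/26880 = 402791/323636 - 110749/13440 = -7607213081/1087416960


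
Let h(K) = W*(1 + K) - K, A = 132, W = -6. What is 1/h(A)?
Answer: -1/930 ≈ -0.0010753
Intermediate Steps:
h(K) = -6 - 7*K (h(K) = -6*(1 + K) - K = (-6 - 6*K) - K = -6 - 7*K)
1/h(A) = 1/(-6 - 7*132) = 1/(-6 - 924) = 1/(-930) = -1/930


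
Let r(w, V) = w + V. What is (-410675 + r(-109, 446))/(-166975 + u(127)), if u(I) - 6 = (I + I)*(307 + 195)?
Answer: 410338/39461 ≈ 10.399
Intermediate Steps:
r(w, V) = V + w
u(I) = 6 + 1004*I (u(I) = 6 + (I + I)*(307 + 195) = 6 + (2*I)*502 = 6 + 1004*I)
(-410675 + r(-109, 446))/(-166975 + u(127)) = (-410675 + (446 - 109))/(-166975 + (6 + 1004*127)) = (-410675 + 337)/(-166975 + (6 + 127508)) = -410338/(-166975 + 127514) = -410338/(-39461) = -410338*(-1/39461) = 410338/39461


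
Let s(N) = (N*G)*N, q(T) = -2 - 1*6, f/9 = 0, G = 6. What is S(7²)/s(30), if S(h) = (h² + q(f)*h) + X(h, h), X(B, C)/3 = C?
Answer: 539/1350 ≈ 0.39926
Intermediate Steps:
f = 0 (f = 9*0 = 0)
X(B, C) = 3*C
q(T) = -8 (q(T) = -2 - 6 = -8)
s(N) = 6*N² (s(N) = (N*6)*N = (6*N)*N = 6*N²)
S(h) = h² - 5*h (S(h) = (h² - 8*h) + 3*h = h² - 5*h)
S(7²)/s(30) = (7²*(-5 + 7²))/((6*30²)) = (49*(-5 + 49))/((6*900)) = (49*44)/5400 = 2156*(1/5400) = 539/1350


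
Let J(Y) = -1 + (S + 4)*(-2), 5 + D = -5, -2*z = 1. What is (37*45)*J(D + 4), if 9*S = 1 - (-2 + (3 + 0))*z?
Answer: -15540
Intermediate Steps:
z = -½ (z = -½*1 = -½ ≈ -0.50000)
D = -10 (D = -5 - 5 = -10)
S = ⅙ (S = (1 - (-2 + (3 + 0))*(-1)/2)/9 = (1 - (-2 + 3)*(-1)/2)/9 = (1 - (-1)/2)/9 = (1 - 1*(-½))/9 = (1 + ½)/9 = (⅑)*(3/2) = ⅙ ≈ 0.16667)
J(Y) = -28/3 (J(Y) = -1 + (⅙ + 4)*(-2) = -1 + (25/6)*(-2) = -1 - 25/3 = -28/3)
(37*45)*J(D + 4) = (37*45)*(-28/3) = 1665*(-28/3) = -15540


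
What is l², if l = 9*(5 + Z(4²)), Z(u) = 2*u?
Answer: 110889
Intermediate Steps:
l = 333 (l = 9*(5 + 2*4²) = 9*(5 + 2*16) = 9*(5 + 32) = 9*37 = 333)
l² = 333² = 110889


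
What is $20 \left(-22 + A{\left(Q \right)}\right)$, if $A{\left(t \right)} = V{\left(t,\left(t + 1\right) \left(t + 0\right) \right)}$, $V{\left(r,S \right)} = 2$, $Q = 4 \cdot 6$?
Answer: $-400$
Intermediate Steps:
$Q = 24$
$A{\left(t \right)} = 2$
$20 \left(-22 + A{\left(Q \right)}\right) = 20 \left(-22 + 2\right) = 20 \left(-20\right) = -400$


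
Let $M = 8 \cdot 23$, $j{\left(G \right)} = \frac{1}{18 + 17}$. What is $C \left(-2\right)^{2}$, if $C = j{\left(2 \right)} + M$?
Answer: $\frac{25764}{35} \approx 736.11$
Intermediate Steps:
$j{\left(G \right)} = \frac{1}{35}$
$M = 184$
$C = \frac{6441}{35}$ ($C = \frac{1}{35} + 184 = \frac{6441}{35} \approx 184.03$)
$C \left(-2\right)^{2} = \frac{6441 \left(-2\right)^{2}}{35} = \frac{6441}{35} \cdot 4 = \frac{25764}{35}$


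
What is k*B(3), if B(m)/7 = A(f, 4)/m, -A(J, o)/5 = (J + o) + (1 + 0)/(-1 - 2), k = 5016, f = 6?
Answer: -1697080/3 ≈ -5.6569e+5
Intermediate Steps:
A(J, o) = 5/3 - 5*J - 5*o (A(J, o) = -5*((J + o) + (1 + 0)/(-1 - 2)) = -5*((J + o) + 1/(-3)) = -5*((J + o) + 1*(-⅓)) = -5*((J + o) - ⅓) = -5*(-⅓ + J + o) = 5/3 - 5*J - 5*o)
B(m) = -1015/(3*m) (B(m) = 7*((5/3 - 5*6 - 5*4)/m) = 7*((5/3 - 30 - 20)/m) = 7*(-145/(3*m)) = -1015/(3*m))
k*B(3) = 5016*(-1015/3/3) = 5016*(-1015/3*⅓) = 5016*(-1015/9) = -1697080/3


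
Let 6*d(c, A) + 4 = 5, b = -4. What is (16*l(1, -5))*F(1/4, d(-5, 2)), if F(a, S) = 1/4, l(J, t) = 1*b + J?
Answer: -12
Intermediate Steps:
d(c, A) = ⅙ (d(c, A) = -⅔ + (⅙)*5 = -⅔ + ⅚ = ⅙)
l(J, t) = -4 + J (l(J, t) = 1*(-4) + J = -4 + J)
F(a, S) = ¼ (F(a, S) = 1*(¼) = ¼)
(16*l(1, -5))*F(1/4, d(-5, 2)) = (16*(-4 + 1))*(¼) = (16*(-3))*(¼) = -48*¼ = -12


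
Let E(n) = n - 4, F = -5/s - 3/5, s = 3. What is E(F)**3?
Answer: -830584/3375 ≈ -246.10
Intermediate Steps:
F = -34/15 (F = -5/3 - 3/5 = -34/15 ≈ -2.2667)
E(n) = -4 + n
E(F)**3 = (-4 - 34/15)**3 = (-94/15)**3 = -830584/3375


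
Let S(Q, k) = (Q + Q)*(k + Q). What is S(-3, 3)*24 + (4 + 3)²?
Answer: 49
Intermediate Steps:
S(Q, k) = 2*Q*(Q + k) (S(Q, k) = (2*Q)*(Q + k) = 2*Q*(Q + k))
S(-3, 3)*24 + (4 + 3)² = (2*(-3)*(-3 + 3))*24 + (4 + 3)² = (2*(-3)*0)*24 + 7² = 0*24 + 49 = 0 + 49 = 49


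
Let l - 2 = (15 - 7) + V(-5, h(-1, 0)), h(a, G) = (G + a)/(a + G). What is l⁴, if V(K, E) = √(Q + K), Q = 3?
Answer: (10 + I*√2)⁴ ≈ 8804.0 + 5543.7*I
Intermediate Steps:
h(a, G) = 1 (h(a, G) = (G + a)/(G + a) = 1)
V(K, E) = √(3 + K)
l = 10 + I*√2 (l = 2 + ((15 - 7) + √(3 - 5)) = 2 + (8 + √(-2)) = 2 + (8 + I*√2) = 10 + I*√2 ≈ 10.0 + 1.4142*I)
l⁴ = (10 + I*√2)⁴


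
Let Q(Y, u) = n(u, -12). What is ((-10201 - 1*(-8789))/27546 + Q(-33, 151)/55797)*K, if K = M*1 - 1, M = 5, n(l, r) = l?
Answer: -49750612/256164027 ≈ -0.19421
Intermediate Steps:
Q(Y, u) = u
K = 4 (K = 5*1 - 1 = 5 - 1 = 4)
((-10201 - 1*(-8789))/27546 + Q(-33, 151)/55797)*K = ((-10201 - 1*(-8789))/27546 + 151/55797)*4 = ((-10201 + 8789)*(1/27546) + 151*(1/55797))*4 = (-1412*1/27546 + 151/55797)*4 = (-706/13773 + 151/55797)*4 = -12437653/256164027*4 = -49750612/256164027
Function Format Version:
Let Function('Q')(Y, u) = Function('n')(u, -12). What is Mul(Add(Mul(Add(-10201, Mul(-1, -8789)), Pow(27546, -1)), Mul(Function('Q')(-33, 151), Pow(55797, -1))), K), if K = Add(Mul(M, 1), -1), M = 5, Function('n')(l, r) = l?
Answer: Rational(-49750612, 256164027) ≈ -0.19421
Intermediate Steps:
Function('Q')(Y, u) = u
K = 4 (K = Add(Mul(5, 1), -1) = Add(5, -1) = 4)
Mul(Add(Mul(Add(-10201, Mul(-1, -8789)), Pow(27546, -1)), Mul(Function('Q')(-33, 151), Pow(55797, -1))), K) = Mul(Add(Mul(Add(-10201, Mul(-1, -8789)), Pow(27546, -1)), Mul(151, Pow(55797, -1))), 4) = Mul(Add(Mul(Add(-10201, 8789), Rational(1, 27546)), Mul(151, Rational(1, 55797))), 4) = Mul(Add(Mul(-1412, Rational(1, 27546)), Rational(151, 55797)), 4) = Mul(Add(Rational(-706, 13773), Rational(151, 55797)), 4) = Mul(Rational(-12437653, 256164027), 4) = Rational(-49750612, 256164027)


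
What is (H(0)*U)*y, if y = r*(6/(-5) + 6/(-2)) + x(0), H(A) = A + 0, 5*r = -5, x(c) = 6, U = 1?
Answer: 0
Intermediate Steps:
r = -1 (r = (1/5)*(-5) = -1)
H(A) = A
y = 51/5 (y = -(6/(-5) + 6/(-2)) + 6 = -(6*(-1/5) + 6*(-1/2)) + 6 = -(-6/5 - 3) + 6 = -1*(-21/5) + 6 = 21/5 + 6 = 51/5 ≈ 10.200)
(H(0)*U)*y = (0*1)*(51/5) = 0*(51/5) = 0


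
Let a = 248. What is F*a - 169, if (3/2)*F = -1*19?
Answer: -9931/3 ≈ -3310.3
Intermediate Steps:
F = -38/3 (F = 2*(-1*19)/3 = (2/3)*(-19) = -38/3 ≈ -12.667)
F*a - 169 = -38/3*248 - 169 = -9424/3 - 169 = -9931/3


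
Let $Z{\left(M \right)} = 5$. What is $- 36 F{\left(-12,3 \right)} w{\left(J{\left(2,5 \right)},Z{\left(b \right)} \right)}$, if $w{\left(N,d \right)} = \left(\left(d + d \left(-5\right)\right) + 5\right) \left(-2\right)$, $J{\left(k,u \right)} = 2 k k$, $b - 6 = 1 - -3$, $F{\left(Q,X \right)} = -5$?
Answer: $5400$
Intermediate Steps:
$b = 10$ ($b = 6 + \left(1 - -3\right) = 6 + \left(1 + 3\right) = 6 + 4 = 10$)
$J{\left(k,u \right)} = 2 k^{2}$
$w{\left(N,d \right)} = -10 + 8 d$ ($w{\left(N,d \right)} = \left(\left(d - 5 d\right) + 5\right) \left(-2\right) = \left(- 4 d + 5\right) \left(-2\right) = \left(5 - 4 d\right) \left(-2\right) = -10 + 8 d$)
$- 36 F{\left(-12,3 \right)} w{\left(J{\left(2,5 \right)},Z{\left(b \right)} \right)} = \left(-36\right) \left(-5\right) \left(-10 + 8 \cdot 5\right) = 180 \left(-10 + 40\right) = 180 \cdot 30 = 5400$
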